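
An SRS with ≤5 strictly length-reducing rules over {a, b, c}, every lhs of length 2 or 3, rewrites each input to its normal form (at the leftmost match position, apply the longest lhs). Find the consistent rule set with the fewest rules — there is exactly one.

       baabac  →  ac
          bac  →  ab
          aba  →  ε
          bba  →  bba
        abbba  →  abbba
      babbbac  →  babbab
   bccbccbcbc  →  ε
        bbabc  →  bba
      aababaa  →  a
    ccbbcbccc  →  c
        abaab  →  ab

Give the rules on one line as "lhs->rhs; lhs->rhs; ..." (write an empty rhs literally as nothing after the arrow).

  | baabac => baccc => abcc => ac
  | bac => ab
  | aba => cc => ε
  | bba

aba->cc; bac->ab; bc->; cc->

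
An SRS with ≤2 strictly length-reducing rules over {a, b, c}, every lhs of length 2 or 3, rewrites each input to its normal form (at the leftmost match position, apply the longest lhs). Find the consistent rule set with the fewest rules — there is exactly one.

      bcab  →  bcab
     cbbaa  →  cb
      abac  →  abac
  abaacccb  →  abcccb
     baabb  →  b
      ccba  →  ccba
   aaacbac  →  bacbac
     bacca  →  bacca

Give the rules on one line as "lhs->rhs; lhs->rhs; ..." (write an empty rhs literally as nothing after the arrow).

  | bcab
  | cbbaa => cbaa => cbb => cb
  | abac
  | abaacccb => abbcccb => abcccb

aa->b; bb->b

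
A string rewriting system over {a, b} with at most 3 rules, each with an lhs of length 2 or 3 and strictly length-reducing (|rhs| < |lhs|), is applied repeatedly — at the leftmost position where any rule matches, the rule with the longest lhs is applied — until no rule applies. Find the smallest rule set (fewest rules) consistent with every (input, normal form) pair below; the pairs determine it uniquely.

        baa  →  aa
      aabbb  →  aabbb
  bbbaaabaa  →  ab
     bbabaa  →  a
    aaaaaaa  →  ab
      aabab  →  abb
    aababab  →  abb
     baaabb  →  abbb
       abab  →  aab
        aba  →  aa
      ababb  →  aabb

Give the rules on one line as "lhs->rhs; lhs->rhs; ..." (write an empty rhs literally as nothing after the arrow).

aaa->ab; ba->a; bba->b

  | baa => aa
  | aabbb
  | bbbaaabaa => bbaabaa => babaa => abaa => aaa => ab
  | bbabaa => bbaa => ba => a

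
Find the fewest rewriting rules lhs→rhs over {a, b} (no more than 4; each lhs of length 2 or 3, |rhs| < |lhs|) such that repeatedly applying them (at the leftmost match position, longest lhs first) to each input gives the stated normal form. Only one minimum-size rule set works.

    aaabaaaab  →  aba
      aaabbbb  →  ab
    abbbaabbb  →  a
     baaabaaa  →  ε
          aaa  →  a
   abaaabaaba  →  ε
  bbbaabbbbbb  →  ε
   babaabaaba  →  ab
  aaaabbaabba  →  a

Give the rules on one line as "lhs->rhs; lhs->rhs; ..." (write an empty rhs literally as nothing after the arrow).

  | aaabaaaab => abaaaab => abaab => aba
  | aaabbbb => abbbb => aabb => ab
  | abbbaabbb => aabaabbb => aaabbb => abbb => aab => a
  | baaabaaa => babaaa => aaaa => aa => ε

aa->; aab->a; abb->aa; bab->a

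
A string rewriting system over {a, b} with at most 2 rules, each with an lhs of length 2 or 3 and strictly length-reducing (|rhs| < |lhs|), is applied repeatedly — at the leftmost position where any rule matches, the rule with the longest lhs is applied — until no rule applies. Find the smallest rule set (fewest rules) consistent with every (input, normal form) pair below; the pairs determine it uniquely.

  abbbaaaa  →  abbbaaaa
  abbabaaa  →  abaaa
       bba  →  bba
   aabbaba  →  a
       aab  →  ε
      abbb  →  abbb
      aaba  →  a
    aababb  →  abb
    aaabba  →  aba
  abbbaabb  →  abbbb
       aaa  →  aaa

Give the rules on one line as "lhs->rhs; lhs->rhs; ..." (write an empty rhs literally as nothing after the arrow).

  | abbbaaaa
  | abbabaaa => abaaa
  | bba
  | aabbaba => baba => a

aab->; bab->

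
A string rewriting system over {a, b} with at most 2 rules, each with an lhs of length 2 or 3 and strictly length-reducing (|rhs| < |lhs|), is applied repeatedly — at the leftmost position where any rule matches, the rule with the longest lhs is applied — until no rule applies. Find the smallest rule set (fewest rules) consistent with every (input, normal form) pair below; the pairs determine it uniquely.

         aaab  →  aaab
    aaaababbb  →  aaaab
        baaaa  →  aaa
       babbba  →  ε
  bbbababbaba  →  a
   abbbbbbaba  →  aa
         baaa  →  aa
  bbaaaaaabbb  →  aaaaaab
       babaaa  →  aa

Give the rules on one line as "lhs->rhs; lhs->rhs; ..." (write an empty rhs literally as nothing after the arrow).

  | aaab
  | aaaababbb => aaaabbb => aaaab
  | baaaa => aaa
  | babbba => bbba => ba => ε

ba->; bb->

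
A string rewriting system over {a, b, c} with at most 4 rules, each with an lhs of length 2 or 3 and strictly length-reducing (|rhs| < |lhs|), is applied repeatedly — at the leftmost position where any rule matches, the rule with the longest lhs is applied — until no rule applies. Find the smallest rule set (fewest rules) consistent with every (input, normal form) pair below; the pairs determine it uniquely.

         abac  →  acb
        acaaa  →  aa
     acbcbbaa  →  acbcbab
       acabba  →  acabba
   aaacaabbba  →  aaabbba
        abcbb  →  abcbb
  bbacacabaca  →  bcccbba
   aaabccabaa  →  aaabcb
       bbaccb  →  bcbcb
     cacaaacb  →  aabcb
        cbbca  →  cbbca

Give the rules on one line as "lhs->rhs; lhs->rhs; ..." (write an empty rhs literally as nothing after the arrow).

baa->ab; bac->cb; caa->; cac->ba

  | abac => acb
  | acaaa => aa
  | acbcbbaa => acbcbab
  | acabba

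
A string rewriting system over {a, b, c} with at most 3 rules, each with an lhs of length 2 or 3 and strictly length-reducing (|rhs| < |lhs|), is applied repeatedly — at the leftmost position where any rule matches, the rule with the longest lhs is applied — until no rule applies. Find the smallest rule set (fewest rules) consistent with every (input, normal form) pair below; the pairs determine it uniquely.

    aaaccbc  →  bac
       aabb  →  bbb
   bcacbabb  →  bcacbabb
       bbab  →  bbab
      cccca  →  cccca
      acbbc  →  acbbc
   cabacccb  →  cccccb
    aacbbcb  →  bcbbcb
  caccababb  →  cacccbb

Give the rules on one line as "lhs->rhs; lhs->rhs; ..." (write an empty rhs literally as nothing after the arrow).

aa->b; aba->c; cbc->

  | aaaccbc => baccbc => bac
  | aabb => bbb
  | bcacbabb
  | bbab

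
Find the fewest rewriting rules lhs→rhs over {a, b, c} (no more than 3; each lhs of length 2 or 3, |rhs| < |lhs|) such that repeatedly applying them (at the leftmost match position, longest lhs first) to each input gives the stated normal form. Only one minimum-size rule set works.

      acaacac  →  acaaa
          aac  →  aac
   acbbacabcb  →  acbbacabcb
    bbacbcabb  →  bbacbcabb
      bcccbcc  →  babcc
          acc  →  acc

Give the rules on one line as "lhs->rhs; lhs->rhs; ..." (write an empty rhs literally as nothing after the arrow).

  | acaacac => acaaa
  | aac
  | acbbacabcb
  | bbacbcabb

cac->a; ccc->a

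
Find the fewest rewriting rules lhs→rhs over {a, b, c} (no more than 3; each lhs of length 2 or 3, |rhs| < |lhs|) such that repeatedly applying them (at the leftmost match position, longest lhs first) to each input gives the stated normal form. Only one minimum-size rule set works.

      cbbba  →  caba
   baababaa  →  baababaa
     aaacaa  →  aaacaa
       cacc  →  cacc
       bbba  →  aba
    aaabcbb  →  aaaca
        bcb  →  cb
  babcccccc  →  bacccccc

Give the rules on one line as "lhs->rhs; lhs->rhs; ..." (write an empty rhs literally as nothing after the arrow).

bb->a; bc->c

  | cbbba => caba
  | baababaa
  | aaacaa
  | cacc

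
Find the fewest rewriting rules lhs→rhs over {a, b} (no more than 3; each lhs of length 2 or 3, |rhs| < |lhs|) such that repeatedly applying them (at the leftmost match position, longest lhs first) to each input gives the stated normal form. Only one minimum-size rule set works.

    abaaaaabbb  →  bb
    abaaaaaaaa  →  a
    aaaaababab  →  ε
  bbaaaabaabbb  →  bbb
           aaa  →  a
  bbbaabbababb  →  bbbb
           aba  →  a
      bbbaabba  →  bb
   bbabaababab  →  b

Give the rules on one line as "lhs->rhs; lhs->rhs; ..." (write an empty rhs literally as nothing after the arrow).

aa->a; ab->; bba->b

  | abaaaaabbb => aaaaabbb => aaaabbb => aaabbb => aabbb => abbb => bb
  | abaaaaaaaa => aaaaaaaa => aaaaaaa => aaaaaa => aaaaa => aaaa => aaa => aa => a
  | aaaaababab => aaaababab => aaababab => aababab => ababab => abab => ab => ε
  | bbaaaabaabbb => baaabaabbb => baabaabbb => babaabbb => baabbb => babbb => bbb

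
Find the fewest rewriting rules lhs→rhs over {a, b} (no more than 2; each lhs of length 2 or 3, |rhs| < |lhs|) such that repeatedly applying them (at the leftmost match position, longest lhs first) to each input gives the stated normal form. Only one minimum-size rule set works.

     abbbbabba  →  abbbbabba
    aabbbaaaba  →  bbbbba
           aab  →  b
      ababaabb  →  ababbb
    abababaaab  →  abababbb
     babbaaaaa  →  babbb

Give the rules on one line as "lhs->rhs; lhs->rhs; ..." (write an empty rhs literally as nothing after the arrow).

aa->; aaa->b

  | abbbbabba
  | aabbbaaaba => bbbaaaba => bbbbba
  | aab => b
  | ababaabb => ababbb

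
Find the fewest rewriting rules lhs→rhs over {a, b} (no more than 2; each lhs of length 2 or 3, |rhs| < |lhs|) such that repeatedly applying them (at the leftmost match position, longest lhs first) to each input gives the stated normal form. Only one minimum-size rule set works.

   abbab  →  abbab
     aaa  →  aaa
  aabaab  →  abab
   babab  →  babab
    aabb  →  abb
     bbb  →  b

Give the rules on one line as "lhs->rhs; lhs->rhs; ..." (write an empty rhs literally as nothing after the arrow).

  | abbab
  | aaa
  | aabaab => abaab => abab
  | babab

aab->ab; bbb->b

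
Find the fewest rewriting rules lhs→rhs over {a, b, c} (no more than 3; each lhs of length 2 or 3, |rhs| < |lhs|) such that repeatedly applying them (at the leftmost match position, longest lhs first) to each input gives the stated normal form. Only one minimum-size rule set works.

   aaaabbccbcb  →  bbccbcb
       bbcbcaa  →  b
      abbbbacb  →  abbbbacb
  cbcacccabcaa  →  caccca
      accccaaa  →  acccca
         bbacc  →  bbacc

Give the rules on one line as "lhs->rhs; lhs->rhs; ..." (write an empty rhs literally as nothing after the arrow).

aa->; bca->a

  | aaaabbccbcb => aabbccbcb => bbccbcb
  | bbcbcaa => bbcaa => baa => b
  | abbbbacb
  | cbcacccabcaa => cacccabcaa => cacccaaa => caccca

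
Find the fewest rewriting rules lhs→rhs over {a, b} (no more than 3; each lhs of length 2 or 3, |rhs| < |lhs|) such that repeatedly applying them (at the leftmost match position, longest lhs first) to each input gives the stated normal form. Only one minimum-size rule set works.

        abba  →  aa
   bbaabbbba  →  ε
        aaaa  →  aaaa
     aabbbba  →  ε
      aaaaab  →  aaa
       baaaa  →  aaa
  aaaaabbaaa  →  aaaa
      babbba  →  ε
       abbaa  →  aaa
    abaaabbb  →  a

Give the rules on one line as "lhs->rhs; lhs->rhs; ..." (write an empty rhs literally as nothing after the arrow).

aab->; ba->; bb->

  | abba => aa
  | bbaabbbba => aabbbba => bbba => ba => ε
  | aaaa
  | aabbbba => bbba => ba => ε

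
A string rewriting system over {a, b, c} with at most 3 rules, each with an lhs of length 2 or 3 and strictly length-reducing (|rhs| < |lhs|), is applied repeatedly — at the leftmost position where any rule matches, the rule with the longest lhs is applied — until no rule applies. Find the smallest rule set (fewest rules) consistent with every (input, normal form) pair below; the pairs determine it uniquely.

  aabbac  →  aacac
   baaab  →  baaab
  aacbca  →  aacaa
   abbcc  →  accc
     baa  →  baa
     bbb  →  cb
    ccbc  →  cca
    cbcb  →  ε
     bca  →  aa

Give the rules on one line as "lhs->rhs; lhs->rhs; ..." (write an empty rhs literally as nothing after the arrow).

  | aabbac => aacac
  | baaab
  | aacbca => aacaa
  | abbcc => accc

bb->c; bc->a; cab->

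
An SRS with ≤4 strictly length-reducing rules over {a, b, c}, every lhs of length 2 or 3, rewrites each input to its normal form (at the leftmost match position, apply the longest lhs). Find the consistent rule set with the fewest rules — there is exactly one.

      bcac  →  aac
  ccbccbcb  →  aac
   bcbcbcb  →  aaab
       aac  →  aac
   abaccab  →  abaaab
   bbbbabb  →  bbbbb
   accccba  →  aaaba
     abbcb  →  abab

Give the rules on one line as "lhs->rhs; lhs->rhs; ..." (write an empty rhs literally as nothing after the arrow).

  | bcac => aac
  | ccbccbcb => abccbcb => aacbcb => aacab => aac
  | bcbcbcb => abcbcb => aabcb => aaab
  | aac

bba->b; bc->a; cab->c; cc->a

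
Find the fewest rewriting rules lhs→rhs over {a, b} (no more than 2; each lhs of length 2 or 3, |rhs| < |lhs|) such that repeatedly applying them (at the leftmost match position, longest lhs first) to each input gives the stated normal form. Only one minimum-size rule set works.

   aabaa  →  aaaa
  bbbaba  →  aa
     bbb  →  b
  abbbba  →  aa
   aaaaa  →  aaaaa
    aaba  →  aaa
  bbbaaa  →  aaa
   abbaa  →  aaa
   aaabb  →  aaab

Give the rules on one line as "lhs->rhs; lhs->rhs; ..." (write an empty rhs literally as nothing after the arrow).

ba->a; bb->b

  | aabaa => aaaa
  | bbbaba => bbaba => baba => aba => aa
  | bbb => bb => b
  | abbbba => abbba => abba => aba => aa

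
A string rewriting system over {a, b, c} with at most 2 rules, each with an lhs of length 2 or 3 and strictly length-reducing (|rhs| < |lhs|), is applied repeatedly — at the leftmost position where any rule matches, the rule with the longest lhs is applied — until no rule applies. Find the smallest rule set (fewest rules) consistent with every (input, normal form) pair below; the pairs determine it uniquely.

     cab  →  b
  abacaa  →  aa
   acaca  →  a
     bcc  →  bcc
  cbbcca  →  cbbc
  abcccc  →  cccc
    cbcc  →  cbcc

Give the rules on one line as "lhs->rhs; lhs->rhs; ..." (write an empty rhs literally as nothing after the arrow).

  | cab => b
  | abacaa => acaa => aa
  | acaca => aca => a
  | bcc

ab->; ca->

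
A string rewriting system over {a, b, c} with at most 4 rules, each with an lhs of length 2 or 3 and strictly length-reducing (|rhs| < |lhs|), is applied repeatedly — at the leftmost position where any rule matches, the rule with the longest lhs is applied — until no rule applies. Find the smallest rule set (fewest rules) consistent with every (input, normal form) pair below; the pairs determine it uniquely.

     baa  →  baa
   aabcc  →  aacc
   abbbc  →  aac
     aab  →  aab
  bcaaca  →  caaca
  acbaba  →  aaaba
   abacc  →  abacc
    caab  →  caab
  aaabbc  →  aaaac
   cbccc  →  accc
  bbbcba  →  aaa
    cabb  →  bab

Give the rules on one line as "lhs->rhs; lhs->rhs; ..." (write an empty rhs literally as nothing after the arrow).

  | baa
  | aabcc => aacc
  | abbbc => aabc => aac
  | aab

bb->a; bc->c; cab->ba; cb->a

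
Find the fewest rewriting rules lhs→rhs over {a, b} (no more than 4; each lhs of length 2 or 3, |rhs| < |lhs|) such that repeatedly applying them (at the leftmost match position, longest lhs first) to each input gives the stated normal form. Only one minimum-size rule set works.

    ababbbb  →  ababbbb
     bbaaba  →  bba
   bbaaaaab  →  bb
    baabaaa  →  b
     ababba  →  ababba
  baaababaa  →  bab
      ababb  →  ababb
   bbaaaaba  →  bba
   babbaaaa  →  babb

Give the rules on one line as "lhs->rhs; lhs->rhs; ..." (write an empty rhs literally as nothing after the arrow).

aa->; aaa->aa; aab->

  | ababbbb
  | bbaaba => bba
  | bbaaaaab => bbaaaab => bbaaab => bbaab => bb
  | baabaaa => baaa => baa => b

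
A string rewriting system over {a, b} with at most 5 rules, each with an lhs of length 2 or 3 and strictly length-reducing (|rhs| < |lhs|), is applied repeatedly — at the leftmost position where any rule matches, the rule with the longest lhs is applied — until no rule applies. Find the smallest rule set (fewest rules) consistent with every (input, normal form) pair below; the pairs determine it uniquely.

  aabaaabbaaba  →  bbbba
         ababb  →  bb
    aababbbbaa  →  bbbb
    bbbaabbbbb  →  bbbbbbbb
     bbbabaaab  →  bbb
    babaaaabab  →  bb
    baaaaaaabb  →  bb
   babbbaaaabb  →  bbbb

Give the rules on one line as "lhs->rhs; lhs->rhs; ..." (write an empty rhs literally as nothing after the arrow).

  | aabaaabbaaba => baaabbaaba => bbbaaba => bbbba
  | ababb => aabb => bb
  | aababbbbaa => babbbbaa => bbbbaa => bbbb
  | bbbaabbbbb => bbbbbbbb

aa->; aaa->; ab->; aba->aa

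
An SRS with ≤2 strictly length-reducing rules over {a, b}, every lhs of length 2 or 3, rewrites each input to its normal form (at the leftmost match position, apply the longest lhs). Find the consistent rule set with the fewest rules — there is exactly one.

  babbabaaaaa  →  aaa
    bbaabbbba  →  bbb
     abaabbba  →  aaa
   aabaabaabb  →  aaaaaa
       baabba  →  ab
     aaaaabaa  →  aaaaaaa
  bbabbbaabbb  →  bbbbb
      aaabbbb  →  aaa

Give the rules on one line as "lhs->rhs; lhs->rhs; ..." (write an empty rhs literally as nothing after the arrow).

  | babbabaaaaa => bbabaaaaa => bbaaaaa => baaaa => aaa
  | bbaabbbba => babbbba => bbbba => bbb
  | abaabbba => aabbba => aabba => aaba => aaa
  | aabaabaabb => aaaabaabb => aaaaaabb => aaaaaab => aaaaaa

aab->aa; ba->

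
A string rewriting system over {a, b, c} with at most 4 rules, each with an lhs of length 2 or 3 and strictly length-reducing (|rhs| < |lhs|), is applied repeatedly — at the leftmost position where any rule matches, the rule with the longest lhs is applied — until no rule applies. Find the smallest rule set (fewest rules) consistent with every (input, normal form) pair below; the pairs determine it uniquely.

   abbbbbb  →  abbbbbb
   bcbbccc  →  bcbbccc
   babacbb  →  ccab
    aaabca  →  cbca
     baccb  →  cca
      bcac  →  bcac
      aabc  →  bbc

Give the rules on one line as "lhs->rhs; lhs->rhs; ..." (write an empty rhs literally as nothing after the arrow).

aa->b; ba->c; ccb->ca

  | abbbbbb
  | bcbbccc
  | babacbb => cbacbb => cccbb => ccab
  | aaabca => babca => cbca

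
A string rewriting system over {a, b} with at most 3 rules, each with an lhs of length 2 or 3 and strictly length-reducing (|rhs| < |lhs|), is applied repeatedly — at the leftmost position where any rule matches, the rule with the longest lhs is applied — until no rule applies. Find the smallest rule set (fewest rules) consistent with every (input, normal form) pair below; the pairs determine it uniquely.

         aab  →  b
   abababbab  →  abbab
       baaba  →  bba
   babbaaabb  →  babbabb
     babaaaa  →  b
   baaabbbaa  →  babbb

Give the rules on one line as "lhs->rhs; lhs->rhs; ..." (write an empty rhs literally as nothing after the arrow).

  | aab => b
  | abababbab => ababbab => abbab
  | baaba => bba
  | babbaaabb => babbabb

aa->; aba->a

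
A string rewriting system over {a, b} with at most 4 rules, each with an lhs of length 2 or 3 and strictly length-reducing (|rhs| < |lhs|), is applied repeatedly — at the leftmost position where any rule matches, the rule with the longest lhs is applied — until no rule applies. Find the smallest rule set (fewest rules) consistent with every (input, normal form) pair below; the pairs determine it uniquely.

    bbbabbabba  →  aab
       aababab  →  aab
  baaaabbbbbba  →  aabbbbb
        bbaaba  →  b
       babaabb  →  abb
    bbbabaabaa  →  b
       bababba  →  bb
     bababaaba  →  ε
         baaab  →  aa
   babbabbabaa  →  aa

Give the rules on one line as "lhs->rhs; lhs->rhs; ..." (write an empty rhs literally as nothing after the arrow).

aaa->; ba->b; bab->aa

  | bbbabbabba => bbaababba => bbababba => baaabba => baabba => babba => aaba => aab
  | aababab => aaaaab => aab
  | baaaabbbbbba => baaabbbbbba => baabbbbbba => babbbbbba => aabbbbba => aabbbbb
  | bbaaba => bbaba => baaa => baa => ba => b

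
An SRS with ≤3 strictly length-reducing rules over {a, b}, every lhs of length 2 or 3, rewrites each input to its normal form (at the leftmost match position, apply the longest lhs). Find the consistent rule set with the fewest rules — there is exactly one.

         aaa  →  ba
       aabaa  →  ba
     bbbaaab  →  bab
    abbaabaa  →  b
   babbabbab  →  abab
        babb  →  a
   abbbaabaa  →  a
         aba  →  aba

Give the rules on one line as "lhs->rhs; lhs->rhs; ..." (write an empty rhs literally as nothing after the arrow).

aa->b; bb->a

  | aaa => ba
  | aabaa => bbaa => aaa => ba
  | bbbaaab => abaaab => abbab => aaab => bab
  | abbaabaa => aaaabaa => baabaa => bbbaa => abaa => abb => aa => b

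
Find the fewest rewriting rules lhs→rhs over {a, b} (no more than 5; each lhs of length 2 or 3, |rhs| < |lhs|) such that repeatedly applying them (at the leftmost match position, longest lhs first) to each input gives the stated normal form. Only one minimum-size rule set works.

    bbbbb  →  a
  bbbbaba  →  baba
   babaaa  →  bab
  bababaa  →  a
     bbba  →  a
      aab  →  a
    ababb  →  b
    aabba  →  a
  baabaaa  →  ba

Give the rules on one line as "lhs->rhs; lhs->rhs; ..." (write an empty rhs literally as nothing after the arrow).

  | bbbbb => bb => a
  | bbbbaba => baba
  | babaaa => babba => bab
  | bababaa => bababb => babaa => babb => baa => bb => a

aa->b; bb->a; bba->b; bbb->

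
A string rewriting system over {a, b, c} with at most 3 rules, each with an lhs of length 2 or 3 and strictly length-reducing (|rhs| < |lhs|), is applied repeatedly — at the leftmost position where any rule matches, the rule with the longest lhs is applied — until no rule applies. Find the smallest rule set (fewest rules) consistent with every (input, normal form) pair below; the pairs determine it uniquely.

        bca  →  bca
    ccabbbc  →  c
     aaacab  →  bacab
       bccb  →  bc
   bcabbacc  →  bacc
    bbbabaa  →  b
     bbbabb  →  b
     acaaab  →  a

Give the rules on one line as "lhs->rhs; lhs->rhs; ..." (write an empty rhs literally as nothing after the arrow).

  | bca
  | ccabbbc => ccaabc => ccbbc => cbc => c
  | aaacab => bacab
  | bccb => bc

aa->b; bb->a; cb->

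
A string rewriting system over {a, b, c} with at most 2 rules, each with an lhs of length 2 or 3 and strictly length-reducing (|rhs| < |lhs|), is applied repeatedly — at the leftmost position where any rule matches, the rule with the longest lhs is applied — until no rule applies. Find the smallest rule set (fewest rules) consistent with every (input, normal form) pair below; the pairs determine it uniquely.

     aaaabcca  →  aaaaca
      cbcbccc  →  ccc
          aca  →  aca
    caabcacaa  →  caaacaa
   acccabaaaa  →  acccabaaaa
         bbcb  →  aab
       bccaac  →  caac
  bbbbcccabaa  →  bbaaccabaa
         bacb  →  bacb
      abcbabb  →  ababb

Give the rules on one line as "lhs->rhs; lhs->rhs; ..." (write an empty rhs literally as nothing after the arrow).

bbc->aa; bc->

  | aaaabcca => aaaaca
  | cbcbccc => cbccc => ccc
  | aca
  | caabcacaa => caaacaa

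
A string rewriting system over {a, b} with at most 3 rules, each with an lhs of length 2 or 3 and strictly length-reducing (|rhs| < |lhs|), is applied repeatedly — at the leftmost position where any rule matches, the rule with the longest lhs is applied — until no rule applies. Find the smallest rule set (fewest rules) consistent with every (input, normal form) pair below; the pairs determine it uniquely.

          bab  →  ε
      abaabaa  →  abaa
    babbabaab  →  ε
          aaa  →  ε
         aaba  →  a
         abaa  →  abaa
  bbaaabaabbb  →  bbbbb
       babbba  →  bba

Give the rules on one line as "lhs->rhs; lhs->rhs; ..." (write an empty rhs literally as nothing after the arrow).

  | bab => ε
  | abaabaa => abaa
  | babbabaab => babaab => aab => ε
  | aaa => ε

aaa->; aab->; bab->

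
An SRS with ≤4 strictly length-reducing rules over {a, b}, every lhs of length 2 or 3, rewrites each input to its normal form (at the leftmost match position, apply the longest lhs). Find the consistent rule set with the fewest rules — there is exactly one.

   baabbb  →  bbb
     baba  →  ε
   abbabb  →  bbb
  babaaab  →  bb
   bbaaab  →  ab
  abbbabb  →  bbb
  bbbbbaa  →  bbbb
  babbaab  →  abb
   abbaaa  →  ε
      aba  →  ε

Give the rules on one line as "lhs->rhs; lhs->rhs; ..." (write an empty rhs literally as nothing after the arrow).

aa->; aab->bb; ba->a; baa->

  | baabbb => bbb
  | baba => aba => aa => ε
  | abbabb => ababb => aabb => bbb
  | babaaab => abaaab => aab => bb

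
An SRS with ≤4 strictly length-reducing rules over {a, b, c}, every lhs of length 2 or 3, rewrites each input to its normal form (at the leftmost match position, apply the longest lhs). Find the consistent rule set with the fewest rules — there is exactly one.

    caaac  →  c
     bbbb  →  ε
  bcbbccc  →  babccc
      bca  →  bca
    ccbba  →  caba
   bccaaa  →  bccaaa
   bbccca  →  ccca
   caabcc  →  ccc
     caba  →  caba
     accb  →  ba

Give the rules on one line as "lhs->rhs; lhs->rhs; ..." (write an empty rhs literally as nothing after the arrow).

aab->; ac->b; bb->; cb->a

  | caaac => caab => c
  | bbbb => bb => ε
  | bcbbccc => babccc
  | bca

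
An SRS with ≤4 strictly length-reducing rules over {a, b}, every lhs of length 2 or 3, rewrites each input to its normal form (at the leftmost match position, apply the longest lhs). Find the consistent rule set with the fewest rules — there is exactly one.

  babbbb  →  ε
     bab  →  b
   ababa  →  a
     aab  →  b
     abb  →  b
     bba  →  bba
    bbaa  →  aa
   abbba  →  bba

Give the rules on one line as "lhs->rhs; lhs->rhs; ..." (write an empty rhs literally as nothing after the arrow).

  | babbbb => bbbb => ab => ε
  | bab => b
  | ababa => aba => a
  | aab => b

aab->b; ab->; baa->aa; bbb->a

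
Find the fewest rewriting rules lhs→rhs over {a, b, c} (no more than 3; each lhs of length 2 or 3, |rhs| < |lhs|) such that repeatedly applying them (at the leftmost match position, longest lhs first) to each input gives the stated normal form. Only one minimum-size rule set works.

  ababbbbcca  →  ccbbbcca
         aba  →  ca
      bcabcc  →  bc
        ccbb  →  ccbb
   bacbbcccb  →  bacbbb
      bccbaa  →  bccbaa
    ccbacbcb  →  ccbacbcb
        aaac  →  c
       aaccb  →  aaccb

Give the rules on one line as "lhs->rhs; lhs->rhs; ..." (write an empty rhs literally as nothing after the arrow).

aaa->; ab->c; ccc->

  | ababbbbcca => cabbbbcca => ccbbbcca
  | aba => ca
  | bcabcc => bcccc => bc
  | ccbb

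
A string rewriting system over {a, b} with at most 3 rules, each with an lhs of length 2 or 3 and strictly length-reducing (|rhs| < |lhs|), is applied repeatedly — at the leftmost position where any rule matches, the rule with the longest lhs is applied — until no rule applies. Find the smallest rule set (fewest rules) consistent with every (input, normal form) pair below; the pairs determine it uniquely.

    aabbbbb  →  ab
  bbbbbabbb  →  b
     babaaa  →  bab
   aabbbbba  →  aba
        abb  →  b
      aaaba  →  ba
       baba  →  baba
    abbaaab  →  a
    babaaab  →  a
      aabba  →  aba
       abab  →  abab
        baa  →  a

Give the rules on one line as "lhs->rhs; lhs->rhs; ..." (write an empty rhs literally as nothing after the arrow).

  | aabbbbb => bbbbbb => abbbb => aabb => bbb => ab
  | bbbbbabbb => abbbabbb => aababbb => bbabbb => aabbb => bbbb => abb => aa => b
  | babaaa => bab
  | aabbbbba => bbbbbba => abbbba => aabba => bbba => aba

aa->b; aaa->; bb->a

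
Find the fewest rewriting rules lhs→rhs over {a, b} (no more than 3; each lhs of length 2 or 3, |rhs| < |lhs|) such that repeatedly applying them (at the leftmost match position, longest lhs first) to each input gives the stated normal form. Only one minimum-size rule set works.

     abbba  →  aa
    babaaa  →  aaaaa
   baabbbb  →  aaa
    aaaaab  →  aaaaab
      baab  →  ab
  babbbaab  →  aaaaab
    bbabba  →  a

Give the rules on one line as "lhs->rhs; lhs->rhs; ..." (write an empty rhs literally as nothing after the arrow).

  | abbba => aaba => aa
  | babaaa => aaaaa
  | baabbbb => abbbb => aabb => aaa
  | aaaaab

abb->aa; ba->; bab->aa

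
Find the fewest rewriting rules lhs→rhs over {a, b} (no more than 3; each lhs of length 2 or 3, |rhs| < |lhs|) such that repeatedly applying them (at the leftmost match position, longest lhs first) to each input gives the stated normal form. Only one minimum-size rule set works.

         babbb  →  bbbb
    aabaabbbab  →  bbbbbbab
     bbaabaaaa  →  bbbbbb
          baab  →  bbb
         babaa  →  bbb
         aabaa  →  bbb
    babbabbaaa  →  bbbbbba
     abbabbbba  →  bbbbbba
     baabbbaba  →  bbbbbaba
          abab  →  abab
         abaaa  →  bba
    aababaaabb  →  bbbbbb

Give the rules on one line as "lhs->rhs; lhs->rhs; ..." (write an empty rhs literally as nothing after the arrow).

  | babbb => bbbb
  | aabaabbbab => bbaabbbab => bbbbbbab
  | bbaabaaaa => bbbbaaaa => bbbbbaa => bbbbbb
  | baab => bbb

aa->b; abb->bb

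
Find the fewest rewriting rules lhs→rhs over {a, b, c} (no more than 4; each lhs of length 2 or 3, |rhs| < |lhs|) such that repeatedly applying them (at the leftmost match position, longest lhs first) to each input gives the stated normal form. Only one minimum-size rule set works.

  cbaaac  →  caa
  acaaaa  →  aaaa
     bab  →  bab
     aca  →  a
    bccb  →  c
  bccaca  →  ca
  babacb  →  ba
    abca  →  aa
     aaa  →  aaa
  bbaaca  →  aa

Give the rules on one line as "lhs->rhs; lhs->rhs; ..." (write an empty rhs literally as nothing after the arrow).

ac->; bb->; bc->; cb->c

  | cbaaac => caaac => caa
  | acaaaa => aaaa
  | bab
  | aca => a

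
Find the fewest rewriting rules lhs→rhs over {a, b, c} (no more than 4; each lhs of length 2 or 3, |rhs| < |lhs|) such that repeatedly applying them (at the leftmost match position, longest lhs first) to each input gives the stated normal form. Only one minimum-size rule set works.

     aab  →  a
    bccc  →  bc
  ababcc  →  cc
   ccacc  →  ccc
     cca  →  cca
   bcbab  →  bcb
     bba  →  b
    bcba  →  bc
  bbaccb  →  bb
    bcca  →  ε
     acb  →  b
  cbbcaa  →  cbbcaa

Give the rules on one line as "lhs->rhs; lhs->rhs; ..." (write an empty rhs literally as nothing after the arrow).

ab->; ac->; ba->; bcc->b

  | aab => a
  | bccc => bc
  | ababcc => abcc => cc
  | ccacc => ccc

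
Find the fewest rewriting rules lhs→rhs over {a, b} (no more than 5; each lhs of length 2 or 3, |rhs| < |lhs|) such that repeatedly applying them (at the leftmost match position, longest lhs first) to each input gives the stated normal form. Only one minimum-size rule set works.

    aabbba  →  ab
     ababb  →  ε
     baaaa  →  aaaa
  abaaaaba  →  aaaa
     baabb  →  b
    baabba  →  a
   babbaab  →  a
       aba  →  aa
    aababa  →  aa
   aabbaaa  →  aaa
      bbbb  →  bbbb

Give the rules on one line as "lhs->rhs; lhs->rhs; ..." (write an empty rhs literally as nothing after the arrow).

  | aabbba => bba => ab
  | ababb => aab => ε
  | baaaa => aaaa
  | abaaaaba => aaaaaba => aaaa

aab->; ba->a; bab->a; bba->ab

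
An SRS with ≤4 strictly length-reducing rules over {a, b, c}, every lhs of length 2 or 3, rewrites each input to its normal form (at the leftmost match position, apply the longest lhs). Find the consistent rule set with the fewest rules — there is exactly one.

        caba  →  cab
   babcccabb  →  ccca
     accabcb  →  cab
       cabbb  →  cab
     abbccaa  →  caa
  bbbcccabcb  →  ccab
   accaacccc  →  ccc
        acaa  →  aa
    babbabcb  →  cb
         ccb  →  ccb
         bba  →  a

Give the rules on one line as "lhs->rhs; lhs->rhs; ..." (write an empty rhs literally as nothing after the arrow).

  | caba => cab
  | babcccabb => bbcccabb => cccabb => ccca
  | accabcb => cabcb => cab
  | cabbb => cab

ac->; ba->b; bb->; bc->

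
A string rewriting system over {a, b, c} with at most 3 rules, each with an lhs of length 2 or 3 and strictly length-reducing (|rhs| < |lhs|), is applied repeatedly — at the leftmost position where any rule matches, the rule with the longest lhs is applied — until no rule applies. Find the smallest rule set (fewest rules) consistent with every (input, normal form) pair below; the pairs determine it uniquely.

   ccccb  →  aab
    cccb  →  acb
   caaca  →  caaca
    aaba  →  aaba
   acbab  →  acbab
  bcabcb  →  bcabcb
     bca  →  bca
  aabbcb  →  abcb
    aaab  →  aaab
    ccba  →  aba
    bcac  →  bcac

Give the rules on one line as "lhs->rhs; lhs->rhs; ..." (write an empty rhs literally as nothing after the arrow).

  | ccccb => accb => aab
  | cccb => acb
  | caaca
  | aaba

abb->b; cc->a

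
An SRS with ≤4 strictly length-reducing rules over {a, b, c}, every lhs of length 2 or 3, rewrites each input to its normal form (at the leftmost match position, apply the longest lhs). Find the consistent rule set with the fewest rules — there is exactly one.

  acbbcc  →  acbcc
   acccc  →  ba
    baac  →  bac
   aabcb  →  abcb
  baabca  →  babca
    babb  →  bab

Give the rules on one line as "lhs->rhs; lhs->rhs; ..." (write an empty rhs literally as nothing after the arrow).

aa->a; acc->ba; bb->b

  | acbbcc => acbcc
  | acccc => bacc => bba => ba
  | baac => bac
  | aabcb => abcb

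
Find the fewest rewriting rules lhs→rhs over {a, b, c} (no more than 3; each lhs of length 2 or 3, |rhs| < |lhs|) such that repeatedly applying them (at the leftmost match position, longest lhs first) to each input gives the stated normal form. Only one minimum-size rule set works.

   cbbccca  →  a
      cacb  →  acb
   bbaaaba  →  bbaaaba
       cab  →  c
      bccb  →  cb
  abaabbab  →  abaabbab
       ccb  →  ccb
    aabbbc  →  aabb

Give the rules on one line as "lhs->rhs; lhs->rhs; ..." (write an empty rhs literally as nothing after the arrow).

bc->; ca->a; cab->c

  | cbbccca => cbcca => cca => ca => a
  | cacb => acb
  | bbaaaba
  | cab => c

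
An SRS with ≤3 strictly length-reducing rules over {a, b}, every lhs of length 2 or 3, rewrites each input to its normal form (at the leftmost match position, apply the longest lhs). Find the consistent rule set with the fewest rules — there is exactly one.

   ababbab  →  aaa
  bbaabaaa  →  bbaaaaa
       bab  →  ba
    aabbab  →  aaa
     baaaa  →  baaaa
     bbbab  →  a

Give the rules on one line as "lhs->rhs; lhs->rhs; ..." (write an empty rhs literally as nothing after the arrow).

ab->a; bbb->

  | ababbab => aabbab => aabab => aaab => aaa
  | bbaabaaa => bbaaaaa
  | bab => ba
  | aabbab => aabab => aaab => aaa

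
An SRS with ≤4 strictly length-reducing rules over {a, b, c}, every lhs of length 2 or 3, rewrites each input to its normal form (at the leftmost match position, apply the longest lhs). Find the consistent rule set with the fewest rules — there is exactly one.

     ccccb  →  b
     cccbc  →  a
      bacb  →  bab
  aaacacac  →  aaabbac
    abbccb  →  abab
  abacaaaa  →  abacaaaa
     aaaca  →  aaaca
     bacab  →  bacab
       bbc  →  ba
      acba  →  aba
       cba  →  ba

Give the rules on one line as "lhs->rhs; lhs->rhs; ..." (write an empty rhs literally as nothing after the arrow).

bc->a; cac->bb; cb->b

  | ccccb => cccb => ccb => cb => b
  | cccbc => ccbc => cbc => bc => a
  | bacb => bab
  | aaacacac => aaabbac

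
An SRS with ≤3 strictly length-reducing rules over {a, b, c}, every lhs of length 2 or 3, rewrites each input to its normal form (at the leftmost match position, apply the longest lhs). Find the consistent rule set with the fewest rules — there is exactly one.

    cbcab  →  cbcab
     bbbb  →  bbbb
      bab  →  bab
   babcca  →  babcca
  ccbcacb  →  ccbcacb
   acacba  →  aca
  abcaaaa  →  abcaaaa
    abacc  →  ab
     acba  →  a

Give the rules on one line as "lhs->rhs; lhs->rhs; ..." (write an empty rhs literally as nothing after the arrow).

  | cbcab
  | bbbb
  | bab
  | babcca

acc->; cba->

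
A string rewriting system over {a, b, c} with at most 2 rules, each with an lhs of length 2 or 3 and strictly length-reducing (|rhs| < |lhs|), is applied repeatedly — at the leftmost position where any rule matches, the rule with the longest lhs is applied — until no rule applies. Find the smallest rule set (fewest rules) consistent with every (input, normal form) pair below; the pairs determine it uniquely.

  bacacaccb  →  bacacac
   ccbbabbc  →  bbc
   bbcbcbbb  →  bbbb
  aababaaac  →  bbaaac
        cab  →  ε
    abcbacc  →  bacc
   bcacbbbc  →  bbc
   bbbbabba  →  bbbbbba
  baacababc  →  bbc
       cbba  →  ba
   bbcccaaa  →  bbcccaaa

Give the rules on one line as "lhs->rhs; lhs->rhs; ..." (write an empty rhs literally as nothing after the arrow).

  | bacacaccb => bacacac
  | ccbbabbc => cbabbc => abbc => bbc
  | bbcbcbbb => bbcbbb => bbbb
  | aababaaac => ababaaac => babaaac => bbaaac

ab->b; cb->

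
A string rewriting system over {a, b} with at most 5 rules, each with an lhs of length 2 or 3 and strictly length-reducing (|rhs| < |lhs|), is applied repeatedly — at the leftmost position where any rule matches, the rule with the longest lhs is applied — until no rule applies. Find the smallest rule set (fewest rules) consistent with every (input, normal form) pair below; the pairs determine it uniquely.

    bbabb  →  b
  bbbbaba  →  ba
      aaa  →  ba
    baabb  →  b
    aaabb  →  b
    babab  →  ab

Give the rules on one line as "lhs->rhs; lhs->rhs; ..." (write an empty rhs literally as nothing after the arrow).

aa->b; bab->; bb->b; bba->

  | bbabb => bb => b
  | bbbbaba => bbbaba => bbaba => ba
  | aaa => ba
  | baabb => bbbb => bbb => bb => b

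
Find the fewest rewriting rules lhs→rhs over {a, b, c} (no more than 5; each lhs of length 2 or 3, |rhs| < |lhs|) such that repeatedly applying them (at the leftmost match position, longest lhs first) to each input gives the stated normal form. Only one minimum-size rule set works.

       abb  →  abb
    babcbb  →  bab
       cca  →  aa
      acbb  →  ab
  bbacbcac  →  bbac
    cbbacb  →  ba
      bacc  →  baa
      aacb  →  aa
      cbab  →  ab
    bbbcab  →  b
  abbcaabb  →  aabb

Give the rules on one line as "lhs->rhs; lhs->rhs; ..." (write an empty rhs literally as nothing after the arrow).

  | abb
  | babcbb => bacbb => bab
  | cca => aa
  | acbb => ab

bc->c; ca->; cb->; cc->a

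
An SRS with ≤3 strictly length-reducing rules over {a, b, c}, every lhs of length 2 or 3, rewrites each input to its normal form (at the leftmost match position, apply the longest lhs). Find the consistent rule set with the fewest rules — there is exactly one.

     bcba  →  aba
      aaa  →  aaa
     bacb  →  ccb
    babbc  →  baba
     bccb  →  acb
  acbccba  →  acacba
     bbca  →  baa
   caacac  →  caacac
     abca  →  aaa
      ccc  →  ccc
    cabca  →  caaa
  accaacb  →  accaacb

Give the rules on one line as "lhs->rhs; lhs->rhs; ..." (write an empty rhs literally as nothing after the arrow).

  | bcba => aba
  | aaa
  | bacb => ccb
  | babbc => baba

bac->cc; bc->a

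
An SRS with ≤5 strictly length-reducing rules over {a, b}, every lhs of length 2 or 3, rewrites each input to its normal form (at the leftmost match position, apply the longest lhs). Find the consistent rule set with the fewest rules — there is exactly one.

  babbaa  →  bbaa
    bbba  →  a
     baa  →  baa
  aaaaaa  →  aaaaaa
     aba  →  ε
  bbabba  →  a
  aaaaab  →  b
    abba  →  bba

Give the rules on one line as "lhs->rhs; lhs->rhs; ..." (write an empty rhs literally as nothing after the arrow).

  | babbaa => bbaa
  | bbba => a
  | baa
  | aaaaaa

ab->b; aba->; bab->b; bbb->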